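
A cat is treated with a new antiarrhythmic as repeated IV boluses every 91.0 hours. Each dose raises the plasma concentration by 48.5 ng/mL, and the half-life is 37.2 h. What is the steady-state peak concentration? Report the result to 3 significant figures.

59.4 ng/mL

k = ln 2 / 37.2 = 0.01863 h⁻¹
Fraction remaining after one interval: e^(−kτ) = e^(−0.01863 × 91.0) = 0.1835
R = 1 / (1 − 0.1835) = 1.225
Css,max = 48.5 × 1.225 ≈ 59.4 ng/mL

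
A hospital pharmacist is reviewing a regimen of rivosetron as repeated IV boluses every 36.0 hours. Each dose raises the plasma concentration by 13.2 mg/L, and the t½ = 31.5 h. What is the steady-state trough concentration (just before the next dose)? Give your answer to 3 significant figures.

10.9 mg/L

k = ln 2 / 31.5 = 0.02200 h⁻¹
Fraction remaining after one interval: e^(−kτ) = e^(−0.02200 × 36.0) = 0.4529
R = 1 / (1 − 0.4529) = 1.828
Css,max = 13.2 × 1.828 = 24.13 mg/L
Css,min = Css,max × e^(−kτ) = 24.13 × 0.4529 ≈ 10.9 mg/L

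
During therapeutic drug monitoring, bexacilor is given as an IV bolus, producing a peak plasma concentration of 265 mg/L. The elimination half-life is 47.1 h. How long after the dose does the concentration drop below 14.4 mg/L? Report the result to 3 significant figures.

198 hours

k = ln 2 / 47.1 = 0.01472 h⁻¹
C(t) = C₀ e^(−kt)  ⇒  t = ln(C₀/C) / k
t = ln(265/14.4) / 0.01472 = 2.913 / 0.01472 ≈ 198 hours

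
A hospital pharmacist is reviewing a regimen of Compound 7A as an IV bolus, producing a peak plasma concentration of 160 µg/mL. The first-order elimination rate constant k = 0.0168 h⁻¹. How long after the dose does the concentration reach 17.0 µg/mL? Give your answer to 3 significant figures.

133 hours

C(t) = C₀ e^(−kt)  ⇒  t = ln(C₀/C) / k
t = ln(160/17.0) / 0.01680 = 2.242 / 0.01680 ≈ 133 hours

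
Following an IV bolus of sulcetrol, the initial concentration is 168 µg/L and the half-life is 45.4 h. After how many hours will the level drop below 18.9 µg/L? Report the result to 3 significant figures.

k = ln 2 / 45.4 = 0.01527 h⁻¹
C(t) = C₀ e^(−kt)  ⇒  t = ln(C₀/C) / k
t = ln(168/18.9) / 0.01527 = 2.185 / 0.01527 ≈ 143 hours

143 hours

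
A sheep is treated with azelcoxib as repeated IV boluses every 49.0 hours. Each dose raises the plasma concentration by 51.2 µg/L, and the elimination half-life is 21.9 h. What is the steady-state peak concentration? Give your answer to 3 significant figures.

k = ln 2 / 21.9 = 0.03165 h⁻¹
Fraction remaining after one interval: e^(−kτ) = e^(−0.03165 × 49.0) = 0.2121
R = 1 / (1 − 0.2121) = 1.269
Css,max = 51.2 × 1.269 ≈ 65.0 µg/L

65.0 µg/L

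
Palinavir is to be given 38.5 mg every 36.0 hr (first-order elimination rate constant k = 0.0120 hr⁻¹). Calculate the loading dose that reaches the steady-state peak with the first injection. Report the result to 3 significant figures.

110 mg

Accumulation ratio R = 1 / (1 − e^(−kτ)) = 1 / (1 − e^(−0.01200×36.0)) = 1 / (1 − 0.6492) = 2.851
Loading dose = maintenance dose × R = 38.5 × 2.851 ≈ 110 mg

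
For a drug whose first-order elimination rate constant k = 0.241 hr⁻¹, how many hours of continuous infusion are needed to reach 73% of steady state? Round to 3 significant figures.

f = 1 − e^(−kt)  ⇒  t = −ln(1 − f) / k
t = −ln(1 − 0.73) / 0.2410 = 1.309 / 0.2410 ≈ 5.43 hours

5.43 hours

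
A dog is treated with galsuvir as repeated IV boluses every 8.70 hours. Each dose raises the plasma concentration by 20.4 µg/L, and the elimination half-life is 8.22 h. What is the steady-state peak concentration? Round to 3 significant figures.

k = ln 2 / 8.22 = 0.08432 h⁻¹
Fraction remaining after one interval: e^(−kτ) = e^(−0.08432 × 8.70) = 0.4802
R = 1 / (1 − 0.4802) = 1.924
Css,max = 20.4 × 1.924 ≈ 39.2 µg/L

39.2 µg/L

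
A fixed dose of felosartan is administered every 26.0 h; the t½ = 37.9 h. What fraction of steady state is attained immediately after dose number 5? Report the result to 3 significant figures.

k = ln 2 / 37.9 = 0.01829 h⁻¹
f_n = 1 − e^(−nkτ) = 1 − e^(−5 × 0.01829 × 26.0) = 1 − e^(−2.378) = 1 − 0.09278 ≈ 0.907

0.907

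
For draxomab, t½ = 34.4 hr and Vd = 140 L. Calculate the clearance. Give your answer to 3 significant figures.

k = ln 2 / t½ = ln 2 / 34.4 = 0.02015 hr⁻¹
CL = k · V = 0.02015 × 140 ≈ 2.82 L/hr

2.82 L/hr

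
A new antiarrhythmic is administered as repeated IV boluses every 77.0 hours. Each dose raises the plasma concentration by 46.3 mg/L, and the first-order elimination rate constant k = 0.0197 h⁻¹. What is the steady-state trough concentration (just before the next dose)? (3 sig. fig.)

13.0 mg/L

Fraction remaining after one interval: e^(−kτ) = e^(−0.01970 × 77.0) = 0.2194
R = 1 / (1 − 0.2194) = 1.281
Css,max = 46.3 × 1.281 = 59.31 mg/L
Css,min = Css,max × e^(−kτ) = 59.31 × 0.2194 ≈ 13.0 mg/L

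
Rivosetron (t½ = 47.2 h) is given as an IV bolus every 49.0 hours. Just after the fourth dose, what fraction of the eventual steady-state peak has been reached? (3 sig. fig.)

0.944

k = ln 2 / 47.2 = 0.01469 h⁻¹
f_n = 1 − e^(−nkτ) = 1 − e^(−4 × 0.01469 × 49.0) = 1 − e^(−2.878) = 1 − 0.05623 ≈ 0.944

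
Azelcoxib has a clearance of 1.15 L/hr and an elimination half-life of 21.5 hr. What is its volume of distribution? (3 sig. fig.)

35.7 L

k = ln 2 / t½ = ln 2 / 21.5 = 0.03224 hr⁻¹
V = CL / k = 1.15 / 0.03224 ≈ 35.7 L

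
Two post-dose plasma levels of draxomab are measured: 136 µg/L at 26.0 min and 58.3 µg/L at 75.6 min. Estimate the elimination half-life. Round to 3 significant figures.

40.6 minutes

k = ln(C₁/C₂) / (t₂ − t₁) = ln(136/58.3) / (75.6 − 26.0)
  = 0.8471 / 49.60 = 0.01708 min⁻¹
t½ = ln 2 / k = ln 2 / 0.01708 ≈ 40.6 minutes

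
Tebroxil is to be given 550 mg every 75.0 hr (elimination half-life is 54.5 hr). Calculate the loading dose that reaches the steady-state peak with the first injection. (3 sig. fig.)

k = ln 2 / 54.5 = 0.01272 hr⁻¹
Accumulation ratio R = 1 / (1 − e^(−kτ)) = 1 / (1 − e^(−0.01272×75.0)) = 1 / (1 − 0.3852) = 1.627
Loading dose = maintenance dose × R = 550 × 1.627 ≈ 895 mg

895 mg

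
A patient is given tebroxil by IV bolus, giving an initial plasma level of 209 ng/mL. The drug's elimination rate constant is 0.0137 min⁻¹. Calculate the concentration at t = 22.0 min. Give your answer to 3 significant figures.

155 ng/mL

C(t) = C₀ e^(−kt) = 209 × e^(−0.01370 × 22.0) = 209 × e^(−0.3014) = 209 × 0.7398 ≈ 155 ng/mL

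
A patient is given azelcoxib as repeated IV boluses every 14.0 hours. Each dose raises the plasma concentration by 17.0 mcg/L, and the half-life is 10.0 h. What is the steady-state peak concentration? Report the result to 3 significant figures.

k = ln 2 / 10.0 = 0.06931 h⁻¹
Fraction remaining after one interval: e^(−kτ) = e^(−0.06931 × 14.0) = 0.3789
R = 1 / (1 − 0.3789) = 1.610
Css,max = 17.0 × 1.610 ≈ 27.4 mcg/L

27.4 mcg/L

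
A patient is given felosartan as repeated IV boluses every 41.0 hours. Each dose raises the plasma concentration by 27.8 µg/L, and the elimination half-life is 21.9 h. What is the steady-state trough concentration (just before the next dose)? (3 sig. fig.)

10.4 µg/L

k = ln 2 / 21.9 = 0.03165 h⁻¹
Fraction remaining after one interval: e^(−kτ) = e^(−0.03165 × 41.0) = 0.2732
R = 1 / (1 − 0.2732) = 1.376
Css,max = 27.8 × 1.376 = 38.25 µg/L
Css,min = Css,max × e^(−kτ) = 38.25 × 0.2732 ≈ 10.4 µg/L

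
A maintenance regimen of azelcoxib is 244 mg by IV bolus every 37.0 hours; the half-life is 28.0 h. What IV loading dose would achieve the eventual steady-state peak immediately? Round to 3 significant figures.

k = ln 2 / 28.0 = 0.02476 h⁻¹
Accumulation ratio R = 1 / (1 − e^(−kτ)) = 1 / (1 − e^(−0.02476×37.0)) = 1 / (1 − 0.4001) = 1.667
Loading dose = maintenance dose × R = 244 × 1.667 ≈ 407 mg

407 mg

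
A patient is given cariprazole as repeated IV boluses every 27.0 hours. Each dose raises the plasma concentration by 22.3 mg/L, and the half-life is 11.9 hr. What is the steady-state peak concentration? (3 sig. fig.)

k = ln 2 / 11.9 = 0.05825 hr⁻¹
Fraction remaining after one interval: e^(−kτ) = e^(−0.05825 × 27.0) = 0.2075
R = 1 / (1 − 0.2075) = 1.262
Css,max = 22.3 × 1.262 ≈ 28.1 mg/L

28.1 mg/L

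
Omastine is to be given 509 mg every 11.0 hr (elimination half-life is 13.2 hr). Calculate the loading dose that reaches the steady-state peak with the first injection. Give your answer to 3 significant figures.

k = ln 2 / 13.2 = 0.05251 hr⁻¹
Accumulation ratio R = 1 / (1 − e^(−kτ)) = 1 / (1 − e^(−0.05251×11.0)) = 1 / (1 − 0.5612) = 2.279
Loading dose = maintenance dose × R = 509 × 2.279 ≈ 1160 mg

1160 mg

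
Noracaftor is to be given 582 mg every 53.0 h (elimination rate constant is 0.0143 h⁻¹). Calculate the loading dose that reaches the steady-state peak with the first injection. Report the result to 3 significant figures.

1100 mg

Accumulation ratio R = 1 / (1 − e^(−kτ)) = 1 / (1 − e^(−0.01430×53.0)) = 1 / (1 − 0.4686) = 1.882
Loading dose = maintenance dose × R = 582 × 1.882 ≈ 1100 mg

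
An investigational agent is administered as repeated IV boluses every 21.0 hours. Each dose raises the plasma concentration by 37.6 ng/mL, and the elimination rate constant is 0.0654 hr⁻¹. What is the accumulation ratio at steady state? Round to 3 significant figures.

1.34

Fraction remaining after one interval: e^(−kτ) = e^(−0.06540 × 21.0) = 0.2532
R = 1 / (1 − 0.2532) = 1 / 0.7468 ≈ 1.34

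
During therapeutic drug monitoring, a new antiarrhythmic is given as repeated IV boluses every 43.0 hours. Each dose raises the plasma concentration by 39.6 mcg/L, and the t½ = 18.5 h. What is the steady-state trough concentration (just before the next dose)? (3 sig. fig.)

k = ln 2 / 18.5 = 0.03747 h⁻¹
Fraction remaining after one interval: e^(−kτ) = e^(−0.03747 × 43.0) = 0.1997
R = 1 / (1 − 0.1997) = 1.249
Css,max = 39.6 × 1.249 = 49.48 mcg/L
Css,min = Css,max × e^(−kτ) = 49.48 × 0.1997 ≈ 9.88 mcg/L

9.88 mcg/L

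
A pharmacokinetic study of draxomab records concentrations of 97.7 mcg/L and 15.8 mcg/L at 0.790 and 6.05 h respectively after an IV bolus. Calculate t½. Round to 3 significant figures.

2.00 hours

k = ln(C₁/C₂) / (t₂ − t₁) = ln(97.7/15.8) / (6.05 − 0.790)
  = 1.822 / 5.260 = 0.3464 h⁻¹
t½ = ln 2 / k = ln 2 / 0.3464 ≈ 2.00 hours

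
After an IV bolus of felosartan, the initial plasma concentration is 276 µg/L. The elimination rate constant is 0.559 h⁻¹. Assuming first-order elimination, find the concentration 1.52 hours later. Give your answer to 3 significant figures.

118 µg/L

C(t) = C₀ e^(−kt) = 276 × e^(−0.5590 × 1.52) = 276 × e^(−0.8497) = 276 × 0.4276 ≈ 118 µg/L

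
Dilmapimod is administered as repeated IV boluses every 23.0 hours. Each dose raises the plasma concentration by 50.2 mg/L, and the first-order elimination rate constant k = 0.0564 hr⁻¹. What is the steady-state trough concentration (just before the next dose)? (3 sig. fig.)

18.9 mg/L

Fraction remaining after one interval: e^(−kτ) = e^(−0.05640 × 23.0) = 0.2733
R = 1 / (1 − 0.2733) = 1.376
Css,max = 50.2 × 1.376 = 69.08 mg/L
Css,min = Css,max × e^(−kτ) = 69.08 × 0.2733 ≈ 18.9 mg/L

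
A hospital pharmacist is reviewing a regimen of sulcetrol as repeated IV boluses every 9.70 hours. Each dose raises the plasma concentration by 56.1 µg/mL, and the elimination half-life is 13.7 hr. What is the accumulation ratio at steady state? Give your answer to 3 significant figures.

2.58

k = ln 2 / 13.7 = 0.05059 hr⁻¹
Fraction remaining after one interval: e^(−kτ) = e^(−0.05059 × 9.70) = 0.6122
R = 1 / (1 − 0.6122) = 1 / 0.3878 ≈ 2.58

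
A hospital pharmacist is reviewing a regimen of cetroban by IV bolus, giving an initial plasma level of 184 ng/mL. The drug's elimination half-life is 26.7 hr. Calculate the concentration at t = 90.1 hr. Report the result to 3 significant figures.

k = ln 2 / 26.7 = 0.02596 hr⁻¹
C(t) = C₀ e^(−kt) = 184 × e^(−0.02596 × 90.1) = 184 × e^(−2.339) = 184 × 0.09642 ≈ 17.7 ng/mL

17.7 ng/mL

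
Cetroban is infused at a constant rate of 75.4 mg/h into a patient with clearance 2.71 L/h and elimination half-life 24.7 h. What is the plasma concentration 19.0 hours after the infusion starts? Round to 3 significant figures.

11.5 µg/mL

Css = rate / CL = 75.4 / 2.71 = 27.82 µg/mL
k = ln 2 / 24.7 = 0.02806 h⁻¹
C(t) = Css (1 − e^(−kt)) = 27.82 × (1 − e^(−0.5332)) = 27.82 × 0.4133 ≈ 11.5 µg/mL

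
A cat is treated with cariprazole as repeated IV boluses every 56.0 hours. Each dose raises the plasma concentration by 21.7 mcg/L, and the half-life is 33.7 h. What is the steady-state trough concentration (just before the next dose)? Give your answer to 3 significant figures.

10.0 mcg/L

k = ln 2 / 33.7 = 0.02057 h⁻¹
Fraction remaining after one interval: e^(−kτ) = e^(−0.02057 × 56.0) = 0.3161
R = 1 / (1 − 0.3161) = 1.462
Css,max = 21.7 × 1.462 = 31.73 mcg/L
Css,min = Css,max × e^(−kτ) = 31.73 × 0.3161 ≈ 10.0 mcg/L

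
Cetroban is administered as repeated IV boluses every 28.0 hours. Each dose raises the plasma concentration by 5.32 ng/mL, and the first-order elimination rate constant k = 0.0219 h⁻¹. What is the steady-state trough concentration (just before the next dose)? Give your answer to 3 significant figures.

6.29 ng/mL

Fraction remaining after one interval: e^(−kτ) = e^(−0.02190 × 28.0) = 0.5416
R = 1 / (1 − 0.5416) = 2.182
Css,max = 5.32 × 2.182 = 11.61 ng/mL
Css,min = Css,max × e^(−kτ) = 11.61 × 0.5416 ≈ 6.29 ng/mL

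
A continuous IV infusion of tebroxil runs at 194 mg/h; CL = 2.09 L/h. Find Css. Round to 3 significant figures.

92.8 µg/mL

Css = infusion rate / CL = 194 / 2.09 ≈ 92.8 µg/mL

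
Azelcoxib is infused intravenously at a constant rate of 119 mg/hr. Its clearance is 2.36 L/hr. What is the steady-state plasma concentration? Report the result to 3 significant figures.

50.4 µg/mL

Css = infusion rate / CL = 119 / 2.36 ≈ 50.4 µg/mL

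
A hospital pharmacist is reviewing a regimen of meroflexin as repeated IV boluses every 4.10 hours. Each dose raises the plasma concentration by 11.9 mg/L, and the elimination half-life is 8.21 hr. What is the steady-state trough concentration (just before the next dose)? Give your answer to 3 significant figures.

k = ln 2 / 8.21 = 0.08443 hr⁻¹
Fraction remaining after one interval: e^(−kτ) = e^(−0.08443 × 4.10) = 0.7074
R = 1 / (1 − 0.7074) = 3.418
Css,max = 11.9 × 3.418 = 40.67 mg/L
Css,min = Css,max × e^(−kτ) = 40.67 × 0.7074 ≈ 28.8 mg/L

28.8 mg/L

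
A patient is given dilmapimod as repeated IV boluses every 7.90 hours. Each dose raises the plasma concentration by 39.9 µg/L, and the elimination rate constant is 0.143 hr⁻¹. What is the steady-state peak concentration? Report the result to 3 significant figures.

58.9 µg/L

Fraction remaining after one interval: e^(−kτ) = e^(−0.1430 × 7.90) = 0.3231
R = 1 / (1 − 0.3231) = 1.477
Css,max = 39.9 × 1.477 ≈ 58.9 µg/L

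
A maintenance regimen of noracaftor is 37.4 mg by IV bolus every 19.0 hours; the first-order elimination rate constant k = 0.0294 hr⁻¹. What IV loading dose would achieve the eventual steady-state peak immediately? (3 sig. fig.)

87.4 mg

Accumulation ratio R = 1 / (1 − e^(−kτ)) = 1 / (1 − e^(−0.02940×19.0)) = 1 / (1 − 0.5720) = 2.336
Loading dose = maintenance dose × R = 37.4 × 2.336 ≈ 87.4 mg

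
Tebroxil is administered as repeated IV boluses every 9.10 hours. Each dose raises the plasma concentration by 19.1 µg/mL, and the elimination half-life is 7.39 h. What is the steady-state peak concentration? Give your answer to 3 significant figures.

33.3 µg/mL

k = ln 2 / 7.39 = 0.09380 h⁻¹
Fraction remaining after one interval: e^(−kτ) = e^(−0.09380 × 9.10) = 0.4259
R = 1 / (1 − 0.4259) = 1.742
Css,max = 19.1 × 1.742 ≈ 33.3 µg/mL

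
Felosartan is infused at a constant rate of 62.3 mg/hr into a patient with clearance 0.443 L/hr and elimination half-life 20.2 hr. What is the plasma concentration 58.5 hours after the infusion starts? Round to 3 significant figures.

Css = rate / CL = 62.3 / 0.443 = 140.6 µg/mL
k = ln 2 / 20.2 = 0.03431 hr⁻¹
C(t) = Css (1 − e^(−kt)) = 140.6 × (1 − e^(−2.007)) = 140.6 × 0.8657 ≈ 122 µg/mL

122 µg/mL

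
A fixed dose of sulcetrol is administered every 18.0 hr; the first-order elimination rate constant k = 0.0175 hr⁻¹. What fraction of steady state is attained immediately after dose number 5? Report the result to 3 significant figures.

f_n = 1 − e^(−nkτ) = 1 − e^(−5 × 0.01750 × 18.0) = 1 − e^(−1.575) = 1 − 0.2070 ≈ 0.793

0.793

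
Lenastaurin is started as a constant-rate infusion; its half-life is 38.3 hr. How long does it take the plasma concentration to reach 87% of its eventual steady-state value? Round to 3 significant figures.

k = ln 2 / 38.3 = 0.01810 hr⁻¹
f = 1 − e^(−kt)  ⇒  t = −ln(1 − f) / k
t = −ln(1 − 0.87) / 0.01810 = 2.040 / 0.01810 ≈ 113 hours

113 hours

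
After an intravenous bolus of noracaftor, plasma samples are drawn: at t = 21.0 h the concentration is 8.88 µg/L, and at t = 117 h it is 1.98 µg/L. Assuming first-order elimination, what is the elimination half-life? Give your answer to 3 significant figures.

k = ln(C₁/C₂) / (t₂ − t₁) = ln(8.88/1.98) / (117 − 21.0)
  = 1.501 / 96.00 = 0.01563 h⁻¹
t½ = ln 2 / k = ln 2 / 0.01563 ≈ 44.3 hours

44.3 hours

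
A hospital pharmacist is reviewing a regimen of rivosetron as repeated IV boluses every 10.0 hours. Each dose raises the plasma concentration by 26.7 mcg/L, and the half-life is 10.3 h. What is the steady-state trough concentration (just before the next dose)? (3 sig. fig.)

27.8 mcg/L

k = ln 2 / 10.3 = 0.06730 h⁻¹
Fraction remaining after one interval: e^(−kτ) = e^(−0.06730 × 10.0) = 0.5102
R = 1 / (1 − 0.5102) = 2.042
Css,max = 26.7 × 2.042 = 54.51 mcg/L
Css,min = Css,max × e^(−kτ) = 54.51 × 0.5102 ≈ 27.8 mcg/L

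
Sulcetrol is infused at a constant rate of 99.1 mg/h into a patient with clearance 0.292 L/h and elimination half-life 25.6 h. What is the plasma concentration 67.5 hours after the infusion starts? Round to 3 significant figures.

Css = rate / CL = 99.1 / 0.292 = 339.4 mg/L
k = ln 2 / 25.6 = 0.02708 h⁻¹
C(t) = Css (1 − e^(−kt)) = 339.4 × (1 − e^(−1.828)) = 339.4 × 0.8392 ≈ 285 mg/L

285 mg/L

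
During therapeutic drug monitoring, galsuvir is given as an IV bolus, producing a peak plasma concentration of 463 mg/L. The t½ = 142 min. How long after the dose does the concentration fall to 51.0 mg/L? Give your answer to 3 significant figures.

452 minutes

k = ln 2 / 142 = 0.004881 min⁻¹
C(t) = C₀ e^(−kt)  ⇒  t = ln(C₀/C) / k
t = ln(463/51.0) / 0.004881 = 2.206 / 0.004881 ≈ 452 minutes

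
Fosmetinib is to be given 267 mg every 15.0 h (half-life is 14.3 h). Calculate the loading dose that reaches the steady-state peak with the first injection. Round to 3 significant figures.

517 mg

k = ln 2 / 14.3 = 0.04847 h⁻¹
Accumulation ratio R = 1 / (1 − e^(−kτ)) = 1 / (1 − e^(−0.04847×15.0)) = 1 / (1 − 0.4833) = 1.935
Loading dose = maintenance dose × R = 267 × 1.935 ≈ 517 mg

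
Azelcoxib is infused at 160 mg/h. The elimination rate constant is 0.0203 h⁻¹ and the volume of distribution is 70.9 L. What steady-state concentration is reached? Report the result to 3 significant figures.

111 µg/mL

CL = k · V = 0.0203 × 70.9 = 1.439 L/h
Css = rate / CL = 160 / 1.439 ≈ 111 µg/mL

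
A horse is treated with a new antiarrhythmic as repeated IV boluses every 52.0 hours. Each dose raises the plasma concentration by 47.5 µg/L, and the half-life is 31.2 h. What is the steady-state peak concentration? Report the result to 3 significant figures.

69.3 µg/L

k = ln 2 / 31.2 = 0.02222 h⁻¹
Fraction remaining after one interval: e^(−kτ) = e^(−0.02222 × 52.0) = 0.3150
R = 1 / (1 − 0.3150) = 1.460
Css,max = 47.5 × 1.460 ≈ 69.3 µg/L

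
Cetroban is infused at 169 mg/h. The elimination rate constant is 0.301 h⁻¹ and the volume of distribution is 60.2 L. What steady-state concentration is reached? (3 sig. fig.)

9.33 µg/mL

CL = k · V = 0.301 × 60.2 = 18.12 L/h
Css = rate / CL = 169 / 18.12 ≈ 9.33 µg/mL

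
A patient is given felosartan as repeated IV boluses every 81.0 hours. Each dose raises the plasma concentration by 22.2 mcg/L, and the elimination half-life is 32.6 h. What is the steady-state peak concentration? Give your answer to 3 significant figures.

27.0 mcg/L

k = ln 2 / 32.6 = 0.02126 h⁻¹
Fraction remaining after one interval: e^(−kτ) = e^(−0.02126 × 81.0) = 0.1787
R = 1 / (1 − 0.1787) = 1.218
Css,max = 22.2 × 1.218 ≈ 27.0 mcg/L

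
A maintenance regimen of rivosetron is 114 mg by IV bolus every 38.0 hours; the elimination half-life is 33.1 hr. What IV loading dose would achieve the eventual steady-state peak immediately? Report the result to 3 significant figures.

208 mg

k = ln 2 / 33.1 = 0.02094 hr⁻¹
Accumulation ratio R = 1 / (1 − e^(−kτ)) = 1 / (1 − e^(−0.02094×38.0)) = 1 / (1 − 0.4512) = 1.822
Loading dose = maintenance dose × R = 114 × 1.822 ≈ 208 mg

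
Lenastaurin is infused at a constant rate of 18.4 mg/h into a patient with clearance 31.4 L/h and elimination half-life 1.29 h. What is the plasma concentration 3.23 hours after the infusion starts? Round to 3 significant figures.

Css = rate / CL = 18.4 / 31.4 = 0.5860 µg/mL
k = ln 2 / 1.29 = 0.5373 h⁻¹
C(t) = Css (1 − e^(−kt)) = 0.5860 × (1 − e^(−1.736)) = 0.5860 × 0.8237 ≈ 0.483 µg/mL

0.483 µg/mL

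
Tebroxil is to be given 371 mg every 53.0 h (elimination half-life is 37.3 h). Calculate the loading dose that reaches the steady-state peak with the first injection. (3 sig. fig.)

k = ln 2 / 37.3 = 0.01858 h⁻¹
Accumulation ratio R = 1 / (1 − e^(−kτ)) = 1 / (1 − e^(−0.01858×53.0)) = 1 / (1 − 0.3735) = 1.596
Loading dose = maintenance dose × R = 371 × 1.596 ≈ 592 mg

592 mg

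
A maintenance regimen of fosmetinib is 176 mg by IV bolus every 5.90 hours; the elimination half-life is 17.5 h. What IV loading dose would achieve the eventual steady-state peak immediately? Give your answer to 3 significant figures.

845 mg

k = ln 2 / 17.5 = 0.03961 h⁻¹
Accumulation ratio R = 1 / (1 − e^(−kτ)) = 1 / (1 − e^(−0.03961×5.90)) = 1 / (1 − 0.7916) = 4.799
Loading dose = maintenance dose × R = 176 × 4.799 ≈ 845 mg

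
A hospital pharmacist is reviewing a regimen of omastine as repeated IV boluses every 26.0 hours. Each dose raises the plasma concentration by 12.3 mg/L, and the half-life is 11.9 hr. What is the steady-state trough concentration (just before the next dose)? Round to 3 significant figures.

k = ln 2 / 11.9 = 0.05825 hr⁻¹
Fraction remaining after one interval: e^(−kτ) = e^(−0.05825 × 26.0) = 0.2199
R = 1 / (1 − 0.2199) = 1.282
Css,max = 12.3 × 1.282 = 15.77 mg/L
Css,min = Css,max × e^(−kτ) = 15.77 × 0.2199 ≈ 3.47 mg/L

3.47 mg/L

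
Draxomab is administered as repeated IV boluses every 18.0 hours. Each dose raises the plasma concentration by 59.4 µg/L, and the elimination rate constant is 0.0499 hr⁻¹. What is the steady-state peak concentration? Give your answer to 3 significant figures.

Fraction remaining after one interval: e^(−kτ) = e^(−0.04990 × 18.0) = 0.4073
R = 1 / (1 − 0.4073) = 1.687
Css,max = 59.4 × 1.687 ≈ 100 µg/L

100 µg/L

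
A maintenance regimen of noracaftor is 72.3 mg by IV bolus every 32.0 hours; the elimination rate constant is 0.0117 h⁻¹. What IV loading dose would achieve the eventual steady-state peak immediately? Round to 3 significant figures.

Accumulation ratio R = 1 / (1 − e^(−kτ)) = 1 / (1 − e^(−0.01170×32.0)) = 1 / (1 − 0.6877) = 3.202
Loading dose = maintenance dose × R = 72.3 × 3.202 ≈ 232 mg

232 mg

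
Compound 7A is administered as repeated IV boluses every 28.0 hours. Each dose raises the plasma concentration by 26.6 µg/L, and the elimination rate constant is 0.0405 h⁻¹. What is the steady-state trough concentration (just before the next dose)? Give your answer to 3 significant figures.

Fraction remaining after one interval: e^(−kτ) = e^(−0.04050 × 28.0) = 0.3217
R = 1 / (1 − 0.3217) = 1.474
Css,max = 26.6 × 1.474 = 39.22 µg/L
Css,min = Css,max × e^(−kτ) = 39.22 × 0.3217 ≈ 12.6 µg/L

12.6 µg/L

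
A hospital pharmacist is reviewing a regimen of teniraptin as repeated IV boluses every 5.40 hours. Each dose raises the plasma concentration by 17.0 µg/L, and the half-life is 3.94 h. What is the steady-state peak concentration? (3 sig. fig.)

k = ln 2 / 3.94 = 0.1759 h⁻¹
Fraction remaining after one interval: e^(−kτ) = e^(−0.1759 × 5.40) = 0.3867
R = 1 / (1 − 0.3867) = 1.631
Css,max = 17.0 × 1.631 ≈ 27.7 µg/L

27.7 µg/L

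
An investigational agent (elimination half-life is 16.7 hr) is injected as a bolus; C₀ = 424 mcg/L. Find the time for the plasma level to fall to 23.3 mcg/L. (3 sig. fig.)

k = ln 2 / 16.7 = 0.04151 hr⁻¹
C(t) = C₀ e^(−kt)  ⇒  t = ln(C₀/C) / k
t = ln(424/23.3) / 0.04151 = 2.901 / 0.04151 ≈ 69.9 hours

69.9 hours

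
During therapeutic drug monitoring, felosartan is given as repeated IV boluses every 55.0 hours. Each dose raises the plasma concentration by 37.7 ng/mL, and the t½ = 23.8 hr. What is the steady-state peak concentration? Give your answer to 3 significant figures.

47.2 ng/mL

k = ln 2 / 23.8 = 0.02912 hr⁻¹
Fraction remaining after one interval: e^(−kτ) = e^(−0.02912 × 55.0) = 0.2015
R = 1 / (1 − 0.2015) = 1.252
Css,max = 37.7 × 1.252 ≈ 47.2 ng/mL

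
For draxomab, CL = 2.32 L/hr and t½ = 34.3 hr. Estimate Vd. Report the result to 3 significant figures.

115 L

k = ln 2 / t½ = ln 2 / 34.3 = 0.02021 hr⁻¹
V = CL / k = 2.32 / 0.02021 ≈ 115 L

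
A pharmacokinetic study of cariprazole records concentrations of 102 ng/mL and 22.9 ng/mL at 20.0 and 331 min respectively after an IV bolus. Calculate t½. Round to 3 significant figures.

k = ln(C₁/C₂) / (t₂ − t₁) = ln(102/22.9) / (331 − 20.0)
  = 1.494 / 311.0 = 0.004803 min⁻¹
t½ = ln 2 / k = ln 2 / 0.004803 ≈ 144 minutes

144 minutes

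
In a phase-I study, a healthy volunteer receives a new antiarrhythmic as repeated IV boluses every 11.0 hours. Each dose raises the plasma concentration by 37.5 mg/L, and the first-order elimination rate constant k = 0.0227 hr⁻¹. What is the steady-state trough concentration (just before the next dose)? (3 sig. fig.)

Fraction remaining after one interval: e^(−kτ) = e^(−0.02270 × 11.0) = 0.7790
R = 1 / (1 − 0.7790) = 4.526
Css,max = 37.5 × 4.526 = 169.7 mg/L
Css,min = Css,max × e^(−kτ) = 169.7 × 0.7790 ≈ 132 mg/L

132 mg/L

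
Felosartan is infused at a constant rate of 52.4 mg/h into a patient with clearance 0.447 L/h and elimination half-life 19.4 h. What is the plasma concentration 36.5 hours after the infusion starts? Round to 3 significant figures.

Css = rate / CL = 52.4 / 0.447 = 117.2 µg/mL
k = ln 2 / 19.4 = 0.03573 h⁻¹
C(t) = Css (1 − e^(−kt)) = 117.2 × (1 − e^(−1.304)) = 117.2 × 0.7286 ≈ 85.4 µg/mL

85.4 µg/mL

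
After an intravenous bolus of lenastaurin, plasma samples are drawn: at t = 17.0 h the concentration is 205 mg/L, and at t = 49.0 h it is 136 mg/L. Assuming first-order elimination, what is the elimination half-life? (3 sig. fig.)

54.1 hours

k = ln(C₁/C₂) / (t₂ − t₁) = ln(205/136) / (49.0 − 17.0)
  = 0.4104 / 32.00 = 0.01282 h⁻¹
t½ = ln 2 / k = ln 2 / 0.01282 ≈ 54.1 hours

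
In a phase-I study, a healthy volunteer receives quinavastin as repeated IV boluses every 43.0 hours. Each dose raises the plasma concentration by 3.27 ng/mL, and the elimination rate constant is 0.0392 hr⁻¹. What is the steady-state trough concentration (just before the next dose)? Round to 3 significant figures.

0.744 ng/mL

Fraction remaining after one interval: e^(−kτ) = e^(−0.03920 × 43.0) = 0.1853
R = 1 / (1 − 0.1853) = 1.227
Css,max = 3.27 × 1.227 = 4.014 ng/mL
Css,min = Css,max × e^(−kτ) = 4.014 × 0.1853 ≈ 0.744 ng/mL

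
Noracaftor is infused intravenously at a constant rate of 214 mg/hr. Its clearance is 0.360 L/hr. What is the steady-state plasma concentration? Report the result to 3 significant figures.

Css = infusion rate / CL = 214 / 0.360 ≈ 594 µg/mL

594 µg/mL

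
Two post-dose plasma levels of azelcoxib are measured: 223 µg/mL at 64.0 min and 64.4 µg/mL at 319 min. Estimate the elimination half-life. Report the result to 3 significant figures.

k = ln(C₁/C₂) / (t₂ − t₁) = ln(223/64.4) / (319 − 64.0)
  = 1.242 / 255.0 = 0.004871 min⁻¹
t½ = ln 2 / k = ln 2 / 0.004871 ≈ 142 minutes

142 minutes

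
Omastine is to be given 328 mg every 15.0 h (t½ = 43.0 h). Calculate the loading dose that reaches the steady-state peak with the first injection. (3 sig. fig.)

k = ln 2 / 43.0 = 0.01612 h⁻¹
Accumulation ratio R = 1 / (1 − e^(−kτ)) = 1 / (1 − e^(−0.01612×15.0)) = 1 / (1 − 0.7852) = 4.656
Loading dose = maintenance dose × R = 328 × 4.656 ≈ 1530 mg

1530 mg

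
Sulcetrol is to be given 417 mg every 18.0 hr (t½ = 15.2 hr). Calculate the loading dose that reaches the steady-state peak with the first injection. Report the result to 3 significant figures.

745 mg

k = ln 2 / 15.2 = 0.04560 hr⁻¹
Accumulation ratio R = 1 / (1 − e^(−kτ)) = 1 / (1 − e^(−0.04560×18.0)) = 1 / (1 − 0.4401) = 1.786
Loading dose = maintenance dose × R = 417 × 1.786 ≈ 745 mg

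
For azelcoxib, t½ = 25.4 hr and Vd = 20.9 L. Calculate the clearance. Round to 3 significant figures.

0.570 L/hr

k = ln 2 / t½ = ln 2 / 25.4 = 0.02729 hr⁻¹
CL = k · V = 0.02729 × 20.9 ≈ 0.570 L/hr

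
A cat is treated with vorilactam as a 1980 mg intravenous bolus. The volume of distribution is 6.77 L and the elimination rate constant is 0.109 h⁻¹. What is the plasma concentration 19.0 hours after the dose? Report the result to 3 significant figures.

C₀ = dose / V = 1980 / 6.77 = 292.5 mg/L
C(t) = C₀ e^(−kt) = 292.5 × e^(−0.1090 × 19.0) = 292.5 × e^(−2.071) = 292.5 × 0.1261 ≈ 36.9 mg/L

36.9 mg/L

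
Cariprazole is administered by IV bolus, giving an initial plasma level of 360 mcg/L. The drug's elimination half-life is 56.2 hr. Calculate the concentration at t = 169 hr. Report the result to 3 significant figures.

k = ln 2 / 56.2 = 0.01233 hr⁻¹
169 hr is 3.007 half-lives, so C = 360 × (1/2)^3.007 = 360 × 0.1244 ≈ 44.8 mcg/L

44.8 mcg/L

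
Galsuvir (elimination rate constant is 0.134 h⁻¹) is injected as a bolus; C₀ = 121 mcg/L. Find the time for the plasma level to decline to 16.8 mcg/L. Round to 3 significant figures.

C(t) = C₀ e^(−kt)  ⇒  t = ln(C₀/C) / k
t = ln(121/16.8) / 0.1340 = 1.974 / 0.1340 ≈ 14.7 hours

14.7 hours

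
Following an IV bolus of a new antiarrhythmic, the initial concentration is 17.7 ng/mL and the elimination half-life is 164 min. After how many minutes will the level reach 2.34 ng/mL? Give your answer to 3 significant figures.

k = ln 2 / 164 = 0.004227 min⁻¹
C(t) = C₀ e^(−kt)  ⇒  t = ln(C₀/C) / k
t = ln(17.7/2.34) / 0.004227 = 2.023 / 0.004227 ≈ 479 minutes

479 minutes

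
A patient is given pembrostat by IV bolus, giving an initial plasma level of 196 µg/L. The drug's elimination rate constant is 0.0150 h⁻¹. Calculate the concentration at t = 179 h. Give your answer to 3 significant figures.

13.4 µg/L

C(t) = C₀ e^(−kt) = 196 × e^(−0.01500 × 179) = 196 × e^(−2.685) = 196 × 0.06822 ≈ 13.4 µg/L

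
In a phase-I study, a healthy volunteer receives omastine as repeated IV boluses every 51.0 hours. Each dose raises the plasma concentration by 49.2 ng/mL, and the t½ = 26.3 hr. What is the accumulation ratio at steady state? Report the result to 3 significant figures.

1.35

k = ln 2 / 26.3 = 0.02636 hr⁻¹
Fraction remaining after one interval: e^(−kτ) = e^(−0.02636 × 51.0) = 0.2608
R = 1 / (1 − 0.2608) = 1 / 0.7392 ≈ 1.35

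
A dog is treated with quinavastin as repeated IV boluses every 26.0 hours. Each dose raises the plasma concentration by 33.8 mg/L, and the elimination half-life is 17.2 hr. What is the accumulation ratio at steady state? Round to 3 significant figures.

1.54

k = ln 2 / 17.2 = 0.04030 hr⁻¹
Fraction remaining after one interval: e^(−kτ) = e^(−0.04030 × 26.0) = 0.3507
R = 1 / (1 − 0.3507) = 1 / 0.6493 ≈ 1.54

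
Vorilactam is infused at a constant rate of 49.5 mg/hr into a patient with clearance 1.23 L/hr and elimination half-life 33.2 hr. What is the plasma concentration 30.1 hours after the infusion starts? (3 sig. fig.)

18.8 µg/mL

Css = rate / CL = 49.5 / 1.23 = 40.24 µg/mL
k = ln 2 / 33.2 = 0.02088 hr⁻¹
C(t) = Css (1 − e^(−kt)) = 40.24 × (1 − e^(−0.6284)) = 40.24 × 0.4666 ≈ 18.8 µg/mL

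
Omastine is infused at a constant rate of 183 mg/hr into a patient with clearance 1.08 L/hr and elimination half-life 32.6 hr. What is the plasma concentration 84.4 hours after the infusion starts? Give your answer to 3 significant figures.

141 µg/mL

Css = rate / CL = 183 / 1.08 = 169.4 µg/mL
k = ln 2 / 32.6 = 0.02126 hr⁻¹
C(t) = Css (1 − e^(−kt)) = 169.4 × (1 − e^(−1.795)) = 169.4 × 0.8338 ≈ 141 µg/mL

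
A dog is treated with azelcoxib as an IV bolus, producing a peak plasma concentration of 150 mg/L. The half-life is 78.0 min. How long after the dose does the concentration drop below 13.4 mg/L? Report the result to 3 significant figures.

272 minutes

k = ln 2 / 78.0 = 0.008887 min⁻¹
C(t) = C₀ e^(−kt)  ⇒  t = ln(C₀/C) / k
t = ln(150/13.4) / 0.008887 = 2.415 / 0.008887 ≈ 272 minutes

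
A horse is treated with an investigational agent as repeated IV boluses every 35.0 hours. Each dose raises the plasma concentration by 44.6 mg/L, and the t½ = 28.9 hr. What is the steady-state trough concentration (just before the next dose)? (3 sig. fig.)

k = ln 2 / 28.9 = 0.02398 hr⁻¹
Fraction remaining after one interval: e^(−kτ) = e^(−0.02398 × 35.0) = 0.4319
R = 1 / (1 − 0.4319) = 1.760
Css,max = 44.6 × 1.760 = 78.51 mg/L
Css,min = Css,max × e^(−kτ) = 78.51 × 0.4319 ≈ 33.9 mg/L

33.9 mg/L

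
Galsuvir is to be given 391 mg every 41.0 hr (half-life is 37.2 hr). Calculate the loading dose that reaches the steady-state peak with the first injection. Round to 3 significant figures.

732 mg

k = ln 2 / 37.2 = 0.01863 hr⁻¹
Accumulation ratio R = 1 / (1 − e^(−kτ)) = 1 / (1 − e^(−0.01863×41.0)) = 1 / (1 − 0.4658) = 1.872
Loading dose = maintenance dose × R = 391 × 1.872 ≈ 732 mg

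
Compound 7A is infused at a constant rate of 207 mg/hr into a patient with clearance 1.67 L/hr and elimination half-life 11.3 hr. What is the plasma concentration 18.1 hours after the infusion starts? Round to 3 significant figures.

Css = rate / CL = 207 / 1.67 = 124.0 mg/L
k = ln 2 / 11.3 = 0.06134 hr⁻¹
C(t) = Css (1 − e^(−kt)) = 124.0 × (1 − e^(−1.110)) = 124.0 × 0.6705 ≈ 83.1 mg/L

83.1 mg/L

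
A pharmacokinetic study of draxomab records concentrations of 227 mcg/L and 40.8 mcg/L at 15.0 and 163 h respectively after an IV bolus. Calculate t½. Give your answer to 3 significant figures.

k = ln(C₁/C₂) / (t₂ − t₁) = ln(227/40.8) / (163 − 15.0)
  = 1.716 / 148.0 = 0.01160 h⁻¹
t½ = ln 2 / k = ln 2 / 0.01160 ≈ 59.8 hours

59.8 hours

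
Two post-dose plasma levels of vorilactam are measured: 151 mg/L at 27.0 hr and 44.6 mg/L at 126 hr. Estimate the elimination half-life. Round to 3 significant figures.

56.3 hours

k = ln(C₁/C₂) / (t₂ − t₁) = ln(151/44.6) / (126 − 27.0)
  = 1.220 / 99.00 = 0.01232 hr⁻¹
t½ = ln 2 / k = ln 2 / 0.01232 ≈ 56.3 hours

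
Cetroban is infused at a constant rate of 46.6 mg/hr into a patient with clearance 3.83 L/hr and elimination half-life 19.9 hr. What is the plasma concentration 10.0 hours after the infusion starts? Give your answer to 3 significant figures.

Css = rate / CL = 46.6 / 3.83 = 12.17 µg/mL
k = ln 2 / 19.9 = 0.03483 hr⁻¹
C(t) = Css (1 − e^(−kt)) = 12.17 × (1 − e^(−0.3483)) = 12.17 × 0.2941 ≈ 3.58 µg/mL

3.58 µg/mL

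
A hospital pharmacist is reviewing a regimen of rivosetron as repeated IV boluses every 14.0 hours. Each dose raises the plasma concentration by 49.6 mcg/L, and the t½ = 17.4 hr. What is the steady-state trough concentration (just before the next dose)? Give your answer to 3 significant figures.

k = ln 2 / 17.4 = 0.03984 hr⁻¹
Fraction remaining after one interval: e^(−kτ) = e^(−0.03984 × 14.0) = 0.5725
R = 1 / (1 − 0.5725) = 2.339
Css,max = 49.6 × 2.339 = 116.0 mcg/L
Css,min = Css,max × e^(−kτ) = 116.0 × 0.5725 ≈ 66.4 mcg/L

66.4 mcg/L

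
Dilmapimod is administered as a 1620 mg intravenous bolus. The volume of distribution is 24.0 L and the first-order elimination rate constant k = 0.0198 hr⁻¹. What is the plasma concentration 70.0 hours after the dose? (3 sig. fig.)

C₀ = dose / V = 1620 / 24.0 = 67.50 mg/L
C(t) = C₀ e^(−kt) = 67.50 × e^(−0.01980 × 70.0) = 67.50 × e^(−1.386) = 67.50 × 0.2501 ≈ 16.9 mg/L

16.9 mg/L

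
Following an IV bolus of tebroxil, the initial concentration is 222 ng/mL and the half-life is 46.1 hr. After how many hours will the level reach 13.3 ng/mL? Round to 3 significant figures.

k = ln 2 / 46.1 = 0.01504 hr⁻¹
C(t) = C₀ e^(−kt)  ⇒  t = ln(C₀/C) / k
t = ln(222/13.3) / 0.01504 = 2.815 / 0.01504 ≈ 187 hours

187 hours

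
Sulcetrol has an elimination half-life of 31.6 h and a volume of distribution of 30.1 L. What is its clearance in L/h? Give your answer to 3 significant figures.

k = ln 2 / t½ = ln 2 / 31.6 = 0.02194 h⁻¹
CL = k · V = 0.02194 × 30.1 ≈ 0.660 L/h

0.660 L/h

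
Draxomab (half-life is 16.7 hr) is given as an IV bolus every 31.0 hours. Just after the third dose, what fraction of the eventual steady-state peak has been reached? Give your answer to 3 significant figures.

k = ln 2 / 16.7 = 0.04151 hr⁻¹
f_n = 1 − e^(−nkτ) = 1 − e^(−3 × 0.04151 × 31.0) = 1 − e^(−3.860) = 1 − 0.02107 ≈ 0.979

0.979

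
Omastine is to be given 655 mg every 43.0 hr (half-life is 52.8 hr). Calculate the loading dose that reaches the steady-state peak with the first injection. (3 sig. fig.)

k = ln 2 / 52.8 = 0.01313 hr⁻¹
Accumulation ratio R = 1 / (1 − e^(−kτ)) = 1 / (1 − e^(−0.01313×43.0)) = 1 / (1 − 0.5686) = 2.318
Loading dose = maintenance dose × R = 655 × 2.318 ≈ 1520 mg

1520 mg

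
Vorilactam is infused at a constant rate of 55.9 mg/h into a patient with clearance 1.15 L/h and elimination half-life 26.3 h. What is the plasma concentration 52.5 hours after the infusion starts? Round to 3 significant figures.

Css = rate / CL = 55.9 / 1.15 = 48.61 µg/mL
k = ln 2 / 26.3 = 0.02636 h⁻¹
C(t) = Css (1 − e^(−kt)) = 48.61 × (1 − e^(−1.384)) = 48.61 × 0.7493 ≈ 36.4 µg/mL

36.4 µg/mL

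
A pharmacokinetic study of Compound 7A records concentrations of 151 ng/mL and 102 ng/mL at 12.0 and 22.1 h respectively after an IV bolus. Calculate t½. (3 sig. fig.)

17.8 hours

k = ln(C₁/C₂) / (t₂ − t₁) = ln(151/102) / (22.1 − 12.0)
  = 0.3923 / 10.10 = 0.03884 h⁻¹
t½ = ln 2 / k = ln 2 / 0.03884 ≈ 17.8 hours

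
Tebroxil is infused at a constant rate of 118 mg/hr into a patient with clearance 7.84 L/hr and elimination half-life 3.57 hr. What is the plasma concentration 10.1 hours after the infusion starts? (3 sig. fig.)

Css = rate / CL = 118 / 7.84 = 15.05 mg/L
k = ln 2 / 3.57 = 0.1942 hr⁻¹
C(t) = Css (1 − e^(−kt)) = 15.05 × (1 − e^(−1.961)) = 15.05 × 0.8593 ≈ 12.9 mg/L

12.9 mg/L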